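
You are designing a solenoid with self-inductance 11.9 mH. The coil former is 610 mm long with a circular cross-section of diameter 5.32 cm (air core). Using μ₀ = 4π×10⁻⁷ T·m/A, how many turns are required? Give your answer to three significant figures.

A = π(d/2)² = π(2.660×10^-2 m)² = 2.223×10^-3 m².
From L = μ₀N²A/ℓ, N = √(Lℓ / (μ₀A)).
N = √[(1.190×10^-2)(0.61) / ((4π×10⁻⁷)×2.223×10^-3)] = √(2.599×10^6) ≈ 1612.0.

N ≈ 1610 turns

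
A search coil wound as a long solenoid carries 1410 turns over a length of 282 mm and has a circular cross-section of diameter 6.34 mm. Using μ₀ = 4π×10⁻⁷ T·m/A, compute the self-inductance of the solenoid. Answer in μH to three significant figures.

L ≈ 280 μH

A = π(d/2)² = π(3.170×10^-3 m)² = 3.157×10^-5 m².
For a long solenoid, L = μ₀N²A/ℓ.
L = (4π×10⁻⁷)(1410)²(3.157×10^-5)/(0.282 m) = 2.797×10^-4 H.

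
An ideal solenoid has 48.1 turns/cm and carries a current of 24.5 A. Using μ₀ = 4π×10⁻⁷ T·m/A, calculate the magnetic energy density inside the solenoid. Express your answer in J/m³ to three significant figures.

B = μ₀nI = (4π×10⁻⁷)(4.810×10^3)(24.5) = 0.1481 T.
u = B²/(2μ₀) = (0.1481)²/(2×4π×10⁻⁷) = 8.726×10^3 J/m³.

u ≈ 8730 J/m³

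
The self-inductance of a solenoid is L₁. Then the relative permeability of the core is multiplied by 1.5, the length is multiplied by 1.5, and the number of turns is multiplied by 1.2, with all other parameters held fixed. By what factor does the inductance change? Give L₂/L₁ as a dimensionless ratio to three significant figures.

L₂/L₁ = 1.44

For a solenoid, L ∝ μᵣN²A/ℓ.
L₂/L₁ = (1.5) × (1.5)^-1 × (1.2)^2 = 1.44.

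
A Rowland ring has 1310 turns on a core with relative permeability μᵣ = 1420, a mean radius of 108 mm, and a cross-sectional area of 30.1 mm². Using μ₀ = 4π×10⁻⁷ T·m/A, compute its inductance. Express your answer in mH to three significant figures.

L ≈ 136 mH

For a thin toroid, L = μ₀μᵣN²A/(2πR).
L = (4π×10⁻⁷)(1420)(1310)²(3.010×10^-5) / (2π×0.108 m) = 0.1358 H.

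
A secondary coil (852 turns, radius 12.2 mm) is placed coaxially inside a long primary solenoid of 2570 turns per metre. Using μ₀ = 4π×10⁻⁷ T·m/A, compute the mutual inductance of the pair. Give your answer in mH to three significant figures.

M ≈ 1.29 mH

The outer solenoid produces a uniform field B₁ = μ₀n₁I₁ across the inner coil,
so the flux linkage is N₂Φ = N₂B₁A₂ = μ₀n₁N₂A₂·I₁, giving M = μ₀n₁N₂A₂.
A₂ = πr² = π(1.220×10^-2 m)² = 4.676×10^-4 m².
M = (4π×10⁻⁷)(2570)(852)(4.676×10^-4) = 1.287×10^-3 H.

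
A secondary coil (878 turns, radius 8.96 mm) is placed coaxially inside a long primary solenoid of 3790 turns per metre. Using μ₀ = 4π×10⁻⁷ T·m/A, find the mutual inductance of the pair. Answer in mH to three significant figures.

M ≈ 1.05 mH

The outer solenoid produces a uniform field B₁ = μ₀n₁I₁ across the inner coil,
so the flux linkage is N₂Φ = N₂B₁A₂ = μ₀n₁N₂A₂·I₁, giving M = μ₀n₁N₂A₂.
A₂ = πr² = π(8.960×10^-3 m)² = 2.522×10^-4 m².
M = (4π×10⁻⁷)(3790)(878)(2.522×10^-4) = 1.0547×10^-3 H.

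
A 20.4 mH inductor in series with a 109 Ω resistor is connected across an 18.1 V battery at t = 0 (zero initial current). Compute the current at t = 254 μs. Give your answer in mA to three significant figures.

I ≈ 123 mA

τ = L/R = 2.040×10^-2/109 = 1.872×10^-4 s; final current I_∞ = ε/R = 18.1/109 = 0.1661 A.
I(t) = I_∞(1 − e^(−t/τ)) with t/τ = 1.357.
I = (0.1661)(1 − e^(−1.357)) = 0.1233 A.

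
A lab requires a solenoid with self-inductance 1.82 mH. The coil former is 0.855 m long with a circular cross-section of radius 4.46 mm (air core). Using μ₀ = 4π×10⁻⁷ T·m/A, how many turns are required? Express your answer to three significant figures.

A = πr² = π(4.460×10^-3 m)² = 6.249×10^-5 m².
From L = μ₀N²A/ℓ, N = √(Lℓ / (μ₀A)).
N = √[(1.820×10^-3)(0.855) / ((4π×10⁻⁷)×6.249×10^-5)] = √(1.982×10^7) ≈ 4451.5.

N ≈ 4450 turns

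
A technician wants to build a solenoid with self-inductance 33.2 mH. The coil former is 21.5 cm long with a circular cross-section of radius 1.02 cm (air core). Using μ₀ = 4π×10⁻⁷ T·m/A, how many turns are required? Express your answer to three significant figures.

N ≈ 4170 turns

A = πr² = π(1.020×10^-2 m)² = 3.269×10^-4 m².
From L = μ₀N²A/ℓ, N = √(Lℓ / (μ₀A)).
N = √[(3.320×10^-2)(0.215) / ((4π×10⁻⁷)×3.269×10^-4)] = √(1.738×10^7) ≈ 4168.8.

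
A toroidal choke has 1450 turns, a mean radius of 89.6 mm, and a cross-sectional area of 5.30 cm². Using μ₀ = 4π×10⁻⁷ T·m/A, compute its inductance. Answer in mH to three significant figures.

L ≈ 2.49 mH

For a thin toroid, L = μ₀N²A/(2πR).
L = (4π×10⁻⁷)(1450)²(5.300×10^-4) / (2π×8.960×10^-2 m) = 2.487×10^-3 H.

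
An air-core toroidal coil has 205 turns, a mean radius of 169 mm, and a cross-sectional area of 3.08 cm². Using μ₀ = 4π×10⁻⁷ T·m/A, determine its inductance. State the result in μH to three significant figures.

For a thin toroid, L = μ₀N²A/(2πR).
L = (4π×10⁻⁷)(205)²(3.080×10^-4) / (2π×0.169 m) = 1.532×10^-5 H.

L ≈ 15.3 μH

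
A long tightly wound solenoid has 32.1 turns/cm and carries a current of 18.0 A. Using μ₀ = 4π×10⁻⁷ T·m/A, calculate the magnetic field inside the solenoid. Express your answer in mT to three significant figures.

B ≈ 72.6 mT

Inside a long solenoid, B = μ₀nI.
B = (4π×10⁻⁷)(3.210×10^3 m⁻¹)(18.0 A) = 7.261×10^-2 T.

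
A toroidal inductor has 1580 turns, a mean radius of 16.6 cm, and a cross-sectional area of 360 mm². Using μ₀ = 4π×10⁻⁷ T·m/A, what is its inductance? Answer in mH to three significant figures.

L ≈ 1.08 mH

For a thin toroid, L = μ₀N²A/(2πR).
L = (4π×10⁻⁷)(1580)²(3.600×10^-4) / (2π×0.166 m) = 1.083×10^-3 H.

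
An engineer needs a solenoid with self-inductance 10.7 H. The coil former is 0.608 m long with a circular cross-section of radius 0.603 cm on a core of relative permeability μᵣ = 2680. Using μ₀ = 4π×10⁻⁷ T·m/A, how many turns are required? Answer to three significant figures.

A = πr² = π(6.030×10^-3 m)² = 1.142×10^-4 m².
From L = μ₀μᵣN²A/ℓ, N = √(Lℓ / (μ₀μᵣA)).
N = √[(10.7)(0.608) / ((4π×10⁻⁷)(2680)×1.142×10^-4)] = √(1.691×10^7) ≈ 4112.2.

N ≈ 4110 turns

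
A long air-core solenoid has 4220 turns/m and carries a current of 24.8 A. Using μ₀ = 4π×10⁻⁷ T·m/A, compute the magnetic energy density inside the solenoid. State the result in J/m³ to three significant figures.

B = μ₀nI = (4π×10⁻⁷)(4.220×10^3)(24.8) = 0.1315 T.
u = B²/(2μ₀) = (0.1315)²/(2×4π×10⁻⁷) = 6.882×10^3 J/m³.

u ≈ 6880 J/m³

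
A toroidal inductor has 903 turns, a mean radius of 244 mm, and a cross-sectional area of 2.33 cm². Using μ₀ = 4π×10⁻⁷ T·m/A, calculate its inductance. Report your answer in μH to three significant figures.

L ≈ 156 μH

For a thin toroid, L = μ₀N²A/(2πR).
L = (4π×10⁻⁷)(903)²(2.330×10^-4) / (2π×0.244 m) = 1.557×10^-4 H.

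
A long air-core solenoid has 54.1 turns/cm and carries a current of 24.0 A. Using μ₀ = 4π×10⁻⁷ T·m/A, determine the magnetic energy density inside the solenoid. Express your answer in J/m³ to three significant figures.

u ≈ 10600 J/m³

B = μ₀nI = (4π×10⁻⁷)(5.410×10^3)(24.0) = 0.1632 T.
u = B²/(2μ₀) = (0.1632)²/(2×4π×10⁻⁷) = 1.059×10^4 J/m³.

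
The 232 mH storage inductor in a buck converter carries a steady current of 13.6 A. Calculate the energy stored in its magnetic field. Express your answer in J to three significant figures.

U ≈ 21.5 J

Stored magnetic energy: U = ½LI².
U = ½(0.232 H)(13.6 A)² = 21.46 J.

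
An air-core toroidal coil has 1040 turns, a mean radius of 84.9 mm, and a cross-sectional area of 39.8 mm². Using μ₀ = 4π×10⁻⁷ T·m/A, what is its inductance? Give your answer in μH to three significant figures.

L ≈ 101 μH

For a thin toroid, L = μ₀N²A/(2πR).
L = (4π×10⁻⁷)(1040)²(3.980×10^-5) / (2π×8.490×10^-2 m) = 1.014×10^-4 H.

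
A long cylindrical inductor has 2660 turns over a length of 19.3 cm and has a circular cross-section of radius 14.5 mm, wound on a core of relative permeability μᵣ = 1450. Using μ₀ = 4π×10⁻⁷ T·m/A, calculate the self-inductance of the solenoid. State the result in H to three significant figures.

L ≈ 44.1 H

A = πr² = π(1.450×10^-2 m)² = 6.605×10^-4 m².
For a long solenoid, L = μ₀μᵣN²A/ℓ.
L = (4π×10⁻⁷)(1450)(2660)²(6.605×10^-4)/(0.193 m) = 44.12 H.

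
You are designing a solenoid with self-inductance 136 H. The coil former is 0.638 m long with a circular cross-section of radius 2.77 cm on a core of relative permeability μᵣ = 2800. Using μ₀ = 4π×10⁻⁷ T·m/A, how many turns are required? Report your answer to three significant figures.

N ≈ 3200 turns

A = πr² = π(2.770×10^-2 m)² = 2.411×10^-3 m².
From L = μ₀μᵣN²A/ℓ, N = √(Lℓ / (μ₀μᵣA)).
N = √[(136)(0.638) / ((4π×10⁻⁷)(2800)×2.411×10^-3)] = √(1.023×10^7) ≈ 3198.5.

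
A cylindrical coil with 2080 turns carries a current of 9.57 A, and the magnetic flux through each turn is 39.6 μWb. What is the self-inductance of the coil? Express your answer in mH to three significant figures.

L ≈ 8.61 mH

Self-inductance is defined by L = NΦ_B/I (flux linkage over current).
L = (2080)(3.960×10^-5 Wb)/(9.57 A) = 8.607×10^-3 H.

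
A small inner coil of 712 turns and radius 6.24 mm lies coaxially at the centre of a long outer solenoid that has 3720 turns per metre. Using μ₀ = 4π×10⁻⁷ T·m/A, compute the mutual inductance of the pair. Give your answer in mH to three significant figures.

M ≈ 0.407 mH

The outer solenoid produces a uniform field B₁ = μ₀n₁I₁ across the inner coil,
so the flux linkage is N₂Φ = N₂B₁A₂ = μ₀n₁N₂A₂·I₁, giving M = μ₀n₁N₂A₂.
A₂ = πr² = π(6.240×10^-3 m)² = 1.223×10^-4 m².
M = (4π×10⁻⁷)(3720)(712)(1.223×10^-4) = 4.071×10^-4 H.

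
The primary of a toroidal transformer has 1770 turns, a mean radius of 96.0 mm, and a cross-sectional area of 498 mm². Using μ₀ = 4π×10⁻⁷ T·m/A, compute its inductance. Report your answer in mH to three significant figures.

For a thin toroid, L = μ₀N²A/(2πR).
L = (4π×10⁻⁷)(1770)²(4.980×10^-4) / (2π×9.600×10^-2 m) = 3.250×10^-3 H.

L ≈ 3.25 mH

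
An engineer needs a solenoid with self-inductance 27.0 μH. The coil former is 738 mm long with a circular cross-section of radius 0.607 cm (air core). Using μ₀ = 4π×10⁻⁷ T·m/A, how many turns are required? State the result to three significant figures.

N ≈ 370 turns

A = πr² = π(6.070×10^-3 m)² = 1.158×10^-4 m².
From L = μ₀N²A/ℓ, N = √(Lℓ / (μ₀A)).
N = √[(2.700×10^-5)(0.738) / ((4π×10⁻⁷)×1.158×10^-4)] = √(1.370×10^5) ≈ 370.1.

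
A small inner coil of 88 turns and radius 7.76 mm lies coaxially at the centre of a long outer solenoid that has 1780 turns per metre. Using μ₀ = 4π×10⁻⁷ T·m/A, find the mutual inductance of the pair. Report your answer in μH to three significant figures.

M ≈ 37.2 μH

The outer solenoid produces a uniform field B₁ = μ₀n₁I₁ across the inner coil,
so the flux linkage is N₂Φ = N₂B₁A₂ = μ₀n₁N₂A₂·I₁, giving M = μ₀n₁N₂A₂.
A₂ = πr² = π(7.760×10^-3 m)² = 1.892×10^-4 m².
M = (4π×10⁻⁷)(1780)(88)(1.892×10^-4) = 3.724×10^-5 H.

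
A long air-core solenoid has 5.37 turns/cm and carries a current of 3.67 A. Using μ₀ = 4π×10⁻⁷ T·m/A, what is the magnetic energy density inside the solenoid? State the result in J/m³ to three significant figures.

u ≈ 2.44 J/m³

B = μ₀nI = (4π×10⁻⁷)(537)(3.67) = 2.477×10^-3 T.
u = B²/(2μ₀) = (2.477×10^-3)²/(2×4π×10⁻⁷) = 2.44 J/m³.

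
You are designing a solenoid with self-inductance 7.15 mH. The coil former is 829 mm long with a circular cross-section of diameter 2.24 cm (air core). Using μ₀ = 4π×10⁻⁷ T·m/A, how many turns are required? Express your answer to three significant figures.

N ≈ 3460 turns

A = π(d/2)² = π(1.120×10^-2 m)² = 3.941×10^-4 m².
From L = μ₀N²A/ℓ, N = √(Lℓ / (μ₀A)).
N = √[(7.150×10^-3)(0.829) / ((4π×10⁻⁷)×3.941×10^-4)] = √(1.197×10^7) ≈ 3459.7.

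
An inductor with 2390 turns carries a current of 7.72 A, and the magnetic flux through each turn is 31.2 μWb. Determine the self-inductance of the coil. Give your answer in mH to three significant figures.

Self-inductance is defined by L = NΦ_B/I (flux linkage over current).
L = (2390)(3.120×10^-5 Wb)/(7.72 A) = 9.659×10^-3 H.

L ≈ 9.66 mH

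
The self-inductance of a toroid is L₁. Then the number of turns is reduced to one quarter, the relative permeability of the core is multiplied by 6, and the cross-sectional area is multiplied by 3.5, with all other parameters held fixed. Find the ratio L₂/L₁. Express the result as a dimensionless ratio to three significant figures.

For a toroid, L ∝ μᵣN²A/R.
L₂/L₁ = (0.25)^2 × (6) × (3.5) = 1.31.

L₂/L₁ = 1.31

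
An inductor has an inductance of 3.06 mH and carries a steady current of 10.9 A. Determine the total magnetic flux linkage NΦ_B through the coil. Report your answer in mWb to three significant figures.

From L = NΦ_B/I, the flux linkage is NΦ_B = LI.
NΦ_B = (3.060×10^-3 H)(10.9 A) = 3.335×10^-2 Wb.

NΦ_B ≈ 33.4 mWb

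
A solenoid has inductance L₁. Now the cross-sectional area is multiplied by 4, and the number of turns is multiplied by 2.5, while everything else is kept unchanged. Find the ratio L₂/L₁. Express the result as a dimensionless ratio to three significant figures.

L₂/L₁ = 25.0

For a solenoid, L ∝ μᵣN²A/ℓ.
L₂/L₁ = (4) × (2.5)^2 = 25.0.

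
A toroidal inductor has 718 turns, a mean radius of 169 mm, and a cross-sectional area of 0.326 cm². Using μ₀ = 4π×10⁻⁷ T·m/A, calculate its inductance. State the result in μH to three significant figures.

L ≈ 19.9 μH

For a thin toroid, L = μ₀N²A/(2πR).
L = (4π×10⁻⁷)(718)²(3.260×10^-5) / (2π×0.169 m) = 1.989×10^-5 H.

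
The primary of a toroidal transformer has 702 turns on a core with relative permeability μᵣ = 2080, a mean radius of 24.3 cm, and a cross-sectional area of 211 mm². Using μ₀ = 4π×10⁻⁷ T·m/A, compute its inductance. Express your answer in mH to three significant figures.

For a thin toroid, L = μ₀μᵣN²A/(2πR).
L = (4π×10⁻⁷)(2080)(702)²(2.110×10^-4) / (2π×0.243 m) = 0.178 H.

L ≈ 178 mH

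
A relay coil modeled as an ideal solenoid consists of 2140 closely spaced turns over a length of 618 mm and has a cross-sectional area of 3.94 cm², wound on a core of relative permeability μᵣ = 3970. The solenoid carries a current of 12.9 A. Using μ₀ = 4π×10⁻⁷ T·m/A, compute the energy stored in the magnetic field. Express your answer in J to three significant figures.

A = 3.94 cm² = 3.940×10^-4 m².
L = μ₀μᵣN²A/ℓ = (4π×10⁻⁷)(3970)(2140)²(3.940×10^-4)/(0.618) = 14.57 H.
U = ½LI² = ½(14.57)(12.9)² = 1.212×10^3 J.

U ≈ 1210 J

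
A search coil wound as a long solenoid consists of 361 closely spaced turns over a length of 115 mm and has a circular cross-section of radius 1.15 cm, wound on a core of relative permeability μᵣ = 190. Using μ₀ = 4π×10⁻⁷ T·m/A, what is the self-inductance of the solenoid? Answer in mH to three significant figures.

A = πr² = π(1.150×10^-2 m)² = 4.1548×10^-4 m².
For a long solenoid, L = μ₀μᵣN²A/ℓ.
L = (4π×10⁻⁷)(190)(361)²(4.1548×10^-4)/(0.115 m) = 0.1124 H.

L ≈ 112 mH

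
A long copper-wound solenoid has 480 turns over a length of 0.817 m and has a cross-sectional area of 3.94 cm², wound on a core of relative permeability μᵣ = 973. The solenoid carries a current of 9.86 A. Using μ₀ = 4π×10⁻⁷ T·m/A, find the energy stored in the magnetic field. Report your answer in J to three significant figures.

U ≈ 6.60 J

A = 3.94 cm² = 3.940×10^-4 m².
L = μ₀μᵣN²A/ℓ = (4π×10⁻⁷)(973)(480)²(3.940×10^-4)/(0.817) = 0.1359 H.
U = ½LI² = ½(0.1359)(9.86)² = 6.604 J.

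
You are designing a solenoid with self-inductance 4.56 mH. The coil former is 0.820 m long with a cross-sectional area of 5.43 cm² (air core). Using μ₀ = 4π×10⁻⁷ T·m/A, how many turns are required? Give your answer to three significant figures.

N ≈ 2340 turns

A = 5.43 cm² = 5.430×10^-4 m².
From L = μ₀N²A/ℓ, N = √(Lℓ / (μ₀A)).
N = √[(4.560×10^-3)(0.82) / ((4π×10⁻⁷)×5.430×10^-4)] = √(5.480×10^6) ≈ 2340.9.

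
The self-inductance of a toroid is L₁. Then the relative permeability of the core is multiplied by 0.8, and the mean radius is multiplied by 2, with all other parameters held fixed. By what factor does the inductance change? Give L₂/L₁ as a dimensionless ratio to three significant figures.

L₂/L₁ = 0.400

For a toroid, L ∝ μᵣN²A/R.
L₂/L₁ = (0.8) × (2)^-1 = 0.400.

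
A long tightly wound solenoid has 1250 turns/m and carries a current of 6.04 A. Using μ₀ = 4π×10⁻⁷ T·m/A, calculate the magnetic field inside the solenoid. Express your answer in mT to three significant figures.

B ≈ 9.49 mT

Inside a long solenoid, B = μ₀nI.
B = (4π×10⁻⁷)(1.250×10^3 m⁻¹)(6.04 A) = 9.488×10^-3 T.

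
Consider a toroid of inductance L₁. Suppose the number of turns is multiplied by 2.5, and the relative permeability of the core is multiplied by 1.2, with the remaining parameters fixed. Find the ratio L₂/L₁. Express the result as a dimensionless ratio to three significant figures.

For a toroid, L ∝ μᵣN²A/R.
L₂/L₁ = (2.5)^2 × (1.2) = 7.50.

L₂/L₁ = 7.50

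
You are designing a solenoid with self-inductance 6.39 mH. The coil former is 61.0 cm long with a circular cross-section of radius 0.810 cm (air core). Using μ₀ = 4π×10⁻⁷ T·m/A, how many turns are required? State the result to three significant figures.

A = πr² = π(8.100×10^-3 m)² = 2.061×10^-4 m².
From L = μ₀N²A/ℓ, N = √(Lℓ / (μ₀A)).
N = √[(6.390×10^-3)(0.61) / ((4π×10⁻⁷)×2.061×10^-4)] = √(1.5049×10^7) ≈ 3879.3.

N ≈ 3880 turns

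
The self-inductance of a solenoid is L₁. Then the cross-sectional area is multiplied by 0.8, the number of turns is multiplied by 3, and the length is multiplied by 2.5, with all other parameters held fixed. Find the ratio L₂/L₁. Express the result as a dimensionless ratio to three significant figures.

For a solenoid, L ∝ μᵣN²A/ℓ.
L₂/L₁ = (0.8) × (3)^2 × (2.5)^-1 = 2.88.

L₂/L₁ = 2.88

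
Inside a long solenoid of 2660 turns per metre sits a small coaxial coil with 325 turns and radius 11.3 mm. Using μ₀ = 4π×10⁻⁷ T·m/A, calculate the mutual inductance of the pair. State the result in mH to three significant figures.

M ≈ 0.436 mH

The outer solenoid produces a uniform field B₁ = μ₀n₁I₁ across the inner coil,
so the flux linkage is N₂Φ = N₂B₁A₂ = μ₀n₁N₂A₂·I₁, giving M = μ₀n₁N₂A₂.
A₂ = πr² = π(1.130×10^-2 m)² = 4.011×10^-4 m².
M = (4π×10⁻⁷)(2660)(325)(4.011×10^-4) = 4.358×10^-4 H.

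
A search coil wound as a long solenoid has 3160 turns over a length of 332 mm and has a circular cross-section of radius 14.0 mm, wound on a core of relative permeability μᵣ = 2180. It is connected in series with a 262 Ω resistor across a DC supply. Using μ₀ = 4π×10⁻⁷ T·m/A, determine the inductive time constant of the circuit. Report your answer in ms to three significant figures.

τ ≈ 194 ms

A = πr² = π(1.400×10^-2 m)² = 6.158×10^-4 m².
L = μ₀μᵣN²A/ℓ = (4π×10⁻⁷)(2180)(3160)²(6.158×10^-4)/(0.332) = 50.74 H.
τ = L/R = (50.74)/(262) = 0.1936 s.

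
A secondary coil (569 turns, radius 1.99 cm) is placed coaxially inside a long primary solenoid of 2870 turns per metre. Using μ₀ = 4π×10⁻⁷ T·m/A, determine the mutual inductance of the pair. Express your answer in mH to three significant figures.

M ≈ 2.55 mH

The outer solenoid produces a uniform field B₁ = μ₀n₁I₁ across the inner coil,
so the flux linkage is N₂Φ = N₂B₁A₂ = μ₀n₁N₂A₂·I₁, giving M = μ₀n₁N₂A₂.
A₂ = πr² = π(1.990×10^-2 m)² = 1.244×10^-3 m².
M = (4π×10⁻⁷)(2870)(569)(1.244×10^-3) = 2.553×10^-3 H.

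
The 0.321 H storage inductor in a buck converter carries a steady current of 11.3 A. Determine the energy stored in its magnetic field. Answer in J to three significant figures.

Stored magnetic energy: U = ½LI².
U = ½(0.321 H)(11.3 A)² = 20.49 J.

U ≈ 20.5 J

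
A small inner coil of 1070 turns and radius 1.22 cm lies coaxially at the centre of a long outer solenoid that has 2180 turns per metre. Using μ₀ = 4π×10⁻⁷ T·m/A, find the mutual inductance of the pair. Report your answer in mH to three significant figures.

The outer solenoid produces a uniform field B₁ = μ₀n₁I₁ across the inner coil,
so the flux linkage is N₂Φ = N₂B₁A₂ = μ₀n₁N₂A₂·I₁, giving M = μ₀n₁N₂A₂.
A₂ = πr² = π(1.220×10^-2 m)² = 4.676×10^-4 m².
M = (4π×10⁻⁷)(2180)(1070)(4.676×10^-4) = 1.371×10^-3 H.

M ≈ 1.37 mH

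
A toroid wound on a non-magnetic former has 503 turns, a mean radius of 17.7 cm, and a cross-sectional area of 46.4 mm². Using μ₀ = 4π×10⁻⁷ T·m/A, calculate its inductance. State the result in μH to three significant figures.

For a thin toroid, L = μ₀N²A/(2πR).
L = (4π×10⁻⁷)(503)²(4.640×10^-5) / (2π×0.177 m) = 1.327×10^-5 H.

L ≈ 13.3 μH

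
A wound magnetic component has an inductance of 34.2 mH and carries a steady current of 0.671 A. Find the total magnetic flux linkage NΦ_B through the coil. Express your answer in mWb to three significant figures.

From L = NΦ_B/I, the flux linkage is NΦ_B = LI.
NΦ_B = (3.420×10^-2 H)(0.671 A) = 2.2948×10^-2 Wb.

NΦ_B ≈ 22.9 mWb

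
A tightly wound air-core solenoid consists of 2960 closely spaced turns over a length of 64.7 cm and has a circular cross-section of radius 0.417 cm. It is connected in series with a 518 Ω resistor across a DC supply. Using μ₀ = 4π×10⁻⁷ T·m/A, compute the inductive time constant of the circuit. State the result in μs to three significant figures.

A = πr² = π(4.170×10^-3 m)² = 5.463×10^-5 m².
L = μ₀N²A/ℓ = (4π×10⁻⁷)(2960)²(5.463×10^-5)/(0.647) = 9.296×10^-4 H.
τ = L/R = (9.296×10^-4)/(518) = 1.7947×10^-6 s.

τ ≈ 1.79 μs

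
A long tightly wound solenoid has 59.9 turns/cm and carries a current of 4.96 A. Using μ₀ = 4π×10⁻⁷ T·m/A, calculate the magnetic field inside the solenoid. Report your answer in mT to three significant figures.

Inside a long solenoid, B = μ₀nI.
B = (4π×10⁻⁷)(5.990×10^3 m⁻¹)(4.96 A) = 3.734×10^-2 T.

B ≈ 37.3 mT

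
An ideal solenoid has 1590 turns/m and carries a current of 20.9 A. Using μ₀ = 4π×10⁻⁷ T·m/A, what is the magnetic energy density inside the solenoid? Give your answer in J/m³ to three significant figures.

u ≈ 694 J/m³

B = μ₀nI = (4π×10⁻⁷)(1.590×10^3)(20.9) = 4.176×10^-2 T.
u = B²/(2μ₀) = (4.176×10^-2)²/(2×4π×10⁻⁷) = 693.9 J/m³.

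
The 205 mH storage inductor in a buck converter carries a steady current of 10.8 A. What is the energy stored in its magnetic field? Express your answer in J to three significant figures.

U ≈ 12.0 J

Stored magnetic energy: U = ½LI².
U = ½(0.205 H)(10.8 A)² = 11.96 J.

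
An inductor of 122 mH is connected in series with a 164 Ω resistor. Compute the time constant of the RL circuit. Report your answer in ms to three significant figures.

τ = L/R = (0.122 H)/(164 Ω) = 7.439×10^-4 s.

τ ≈ 0.744 ms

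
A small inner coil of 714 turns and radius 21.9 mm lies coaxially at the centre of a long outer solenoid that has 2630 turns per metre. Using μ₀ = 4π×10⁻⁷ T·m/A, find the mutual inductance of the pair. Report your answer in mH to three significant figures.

The outer solenoid produces a uniform field B₁ = μ₀n₁I₁ across the inner coil,
so the flux linkage is N₂Φ = N₂B₁A₂ = μ₀n₁N₂A₂·I₁, giving M = μ₀n₁N₂A₂.
A₂ = πr² = π(2.190×10^-2 m)² = 1.507×10^-3 m².
M = (4π×10⁻⁷)(2630)(714)(1.507×10^-3) = 3.556×10^-3 H.

M ≈ 3.56 mH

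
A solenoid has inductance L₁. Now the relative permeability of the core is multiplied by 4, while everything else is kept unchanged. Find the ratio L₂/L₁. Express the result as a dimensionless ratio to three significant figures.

L₂/L₁ = 4.00

For a solenoid, L ∝ μᵣN²A/ℓ.
L₂/L₁ = (4) = 4.00.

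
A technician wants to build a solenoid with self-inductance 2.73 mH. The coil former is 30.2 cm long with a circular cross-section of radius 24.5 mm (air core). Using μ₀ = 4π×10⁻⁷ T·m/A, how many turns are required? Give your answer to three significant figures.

N ≈ 590 turns

A = πr² = π(2.450×10^-2 m)² = 1.886×10^-3 m².
From L = μ₀N²A/ℓ, N = √(Lℓ / (μ₀A)).
N = √[(2.730×10^-3)(0.302) / ((4π×10⁻⁷)×1.886×10^-3)] = √(3.479×10^5) ≈ 589.8.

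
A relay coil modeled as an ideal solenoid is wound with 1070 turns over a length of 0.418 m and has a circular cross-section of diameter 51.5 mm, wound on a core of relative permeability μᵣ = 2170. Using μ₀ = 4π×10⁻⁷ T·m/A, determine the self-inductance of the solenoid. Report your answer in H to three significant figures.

L ≈ 15.6 H

A = π(d/2)² = π(2.575×10^-2 m)² = 2.083×10^-3 m².
For a long solenoid, L = μ₀μᵣN²A/ℓ.
L = (4π×10⁻⁷)(2170)(1070)²(2.083×10^-3)/(0.418 m) = 15.56 H.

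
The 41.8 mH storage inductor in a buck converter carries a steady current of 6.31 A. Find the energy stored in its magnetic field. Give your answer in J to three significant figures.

Stored magnetic energy: U = ½LI².
U = ½(4.180×10^-2 H)(6.31 A)² = 0.8322 J.

U ≈ 0.832 J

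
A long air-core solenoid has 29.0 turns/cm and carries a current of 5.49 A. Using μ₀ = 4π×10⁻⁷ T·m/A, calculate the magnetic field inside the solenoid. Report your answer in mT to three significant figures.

B ≈ 20.0 mT

Inside a long solenoid, B = μ₀nI.
B = (4π×10⁻⁷)(2.900×10^3 m⁻¹)(5.49 A) = 2.001×10^-2 T.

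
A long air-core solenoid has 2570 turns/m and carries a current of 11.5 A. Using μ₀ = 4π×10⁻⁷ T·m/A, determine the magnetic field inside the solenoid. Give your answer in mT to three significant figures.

B ≈ 37.1 mT

Inside a long solenoid, B = μ₀nI.
B = (4π×10⁻⁷)(2.570×10^3 m⁻¹)(11.5 A) = 3.714×10^-2 T.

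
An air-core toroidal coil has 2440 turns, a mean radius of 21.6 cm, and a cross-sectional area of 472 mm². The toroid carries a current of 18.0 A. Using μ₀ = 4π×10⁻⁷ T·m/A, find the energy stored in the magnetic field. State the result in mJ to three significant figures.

L = μ₀N²A/(2πR) = (4π×10⁻⁷)(2440)²(4.720×10^-4)/(2π×0.216) = 2.602×10^-3 H.
U = ½LI² = ½(2.602×10^-3)(18.0)² = 0.4215 J.

U ≈ 422 mJ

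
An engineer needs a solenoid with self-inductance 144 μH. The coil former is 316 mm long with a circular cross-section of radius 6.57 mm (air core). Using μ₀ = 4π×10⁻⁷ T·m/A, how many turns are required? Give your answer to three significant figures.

N ≈ 517 turns

A = πr² = π(6.570×10^-3 m)² = 1.356×10^-4 m².
From L = μ₀N²A/ℓ, N = √(Lℓ / (μ₀A)).
N = √[(1.440×10^-4)(0.316) / ((4π×10⁻⁷)×1.356×10^-4)] = √(2.670×10^5) ≈ 516.7.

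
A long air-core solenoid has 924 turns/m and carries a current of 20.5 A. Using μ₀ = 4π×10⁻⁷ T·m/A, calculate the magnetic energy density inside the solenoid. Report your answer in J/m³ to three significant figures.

B = μ₀nI = (4π×10⁻⁷)(924)(20.5) = 2.380×10^-2 T.
u = B²/(2μ₀) = (2.380×10^-2)²/(2×4π×10⁻⁷) = 225.4 J/m³.

u ≈ 225 J/m³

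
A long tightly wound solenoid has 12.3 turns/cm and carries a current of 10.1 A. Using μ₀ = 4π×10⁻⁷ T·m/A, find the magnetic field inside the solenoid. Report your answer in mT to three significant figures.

B ≈ 15.6 mT

Inside a long solenoid, B = μ₀nI.
B = (4π×10⁻⁷)(1.230×10^3 m⁻¹)(10.1 A) = 1.561×10^-2 T.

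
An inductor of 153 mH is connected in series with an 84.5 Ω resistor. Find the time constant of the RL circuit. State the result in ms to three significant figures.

τ = L/R = (0.153 H)/(84.5 Ω) = 1.811×10^-3 s.

τ ≈ 1.81 ms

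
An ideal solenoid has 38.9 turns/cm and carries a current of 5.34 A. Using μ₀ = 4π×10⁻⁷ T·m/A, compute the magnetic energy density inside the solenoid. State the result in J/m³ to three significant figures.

B = μ₀nI = (4π×10⁻⁷)(3.890×10^3)(5.34) = 2.610×10^-2 T.
u = B²/(2μ₀) = (2.610×10^-2)²/(2×4π×10⁻⁷) = 271.1 J/m³.

u ≈ 271 J/m³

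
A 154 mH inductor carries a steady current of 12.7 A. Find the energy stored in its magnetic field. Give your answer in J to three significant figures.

Stored magnetic energy: U = ½LI².
U = ½(0.154 H)(12.7 A)² = 12.42 J.

U ≈ 12.4 J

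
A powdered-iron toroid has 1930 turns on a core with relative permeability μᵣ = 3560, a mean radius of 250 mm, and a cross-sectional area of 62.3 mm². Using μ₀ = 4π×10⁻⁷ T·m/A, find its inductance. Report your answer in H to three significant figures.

L ≈ 0.661 H

For a thin toroid, L = μ₀μᵣN²A/(2πR).
L = (4π×10⁻⁷)(3560)(1930)²(6.230×10^-5) / (2π×0.25 m) = 0.6609 H.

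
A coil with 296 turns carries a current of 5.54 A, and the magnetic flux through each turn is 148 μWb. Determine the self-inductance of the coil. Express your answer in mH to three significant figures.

L ≈ 7.91 mH

Self-inductance is defined by L = NΦ_B/I (flux linkage over current).
L = (296)(1.480×10^-4 Wb)/(5.54 A) = 7.908×10^-3 H.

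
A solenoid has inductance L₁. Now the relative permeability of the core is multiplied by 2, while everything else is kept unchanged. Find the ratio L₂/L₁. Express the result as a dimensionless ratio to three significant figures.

L₂/L₁ = 2.00

For a solenoid, L ∝ μᵣN²A/ℓ.
L₂/L₁ = (2) = 2.00.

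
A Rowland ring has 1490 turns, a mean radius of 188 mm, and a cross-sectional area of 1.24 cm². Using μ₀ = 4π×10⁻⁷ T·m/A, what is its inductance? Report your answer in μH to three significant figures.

For a thin toroid, L = μ₀N²A/(2πR).
L = (4π×10⁻⁷)(1490)²(1.240×10^-4) / (2π×0.188 m) = 2.929×10^-4 H.

L ≈ 293 μH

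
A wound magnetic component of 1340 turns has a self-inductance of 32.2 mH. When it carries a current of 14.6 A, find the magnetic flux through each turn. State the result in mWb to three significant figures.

Φ_B ≈ 0.351 mWb

From L = NΦ_B/I, the flux per turn is Φ_B = LI/N.
Φ_B = (3.220×10^-2 H)(14.6 A)/1340 = 3.508×10^-4 Wb.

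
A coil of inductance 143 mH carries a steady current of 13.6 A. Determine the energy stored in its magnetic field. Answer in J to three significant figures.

U ≈ 13.2 J

Stored magnetic energy: U = ½LI².
U = ½(0.143 H)(13.6 A)² = 13.22 J.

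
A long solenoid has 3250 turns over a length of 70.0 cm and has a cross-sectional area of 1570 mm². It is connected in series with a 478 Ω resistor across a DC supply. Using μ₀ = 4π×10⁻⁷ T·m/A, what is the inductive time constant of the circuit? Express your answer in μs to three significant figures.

τ ≈ 62.3 μs

A = 1570 mm² = 1.570×10^-3 m².
L = μ₀N²A/ℓ = (4π×10⁻⁷)(3250)²(1.570×10^-3)/(0.7) = 2.977×10^-2 H.
τ = L/R = (2.977×10^-2)/(478) = 6.228×10^-5 s.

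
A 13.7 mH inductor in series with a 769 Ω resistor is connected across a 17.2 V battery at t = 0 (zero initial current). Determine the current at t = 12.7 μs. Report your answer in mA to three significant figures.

I ≈ 11.4 mA

τ = L/R = 1.370×10^-2/769 = 1.782×10^-5 s; final current I_∞ = ε/R = 17.2/769 = 2.237×10^-2 A.
I(t) = I_∞(1 − e^(−t/τ)) with t/τ = 0.713.
I = (2.237×10^-2)(1 − e^(−0.713)) = 1.140×10^-2 A.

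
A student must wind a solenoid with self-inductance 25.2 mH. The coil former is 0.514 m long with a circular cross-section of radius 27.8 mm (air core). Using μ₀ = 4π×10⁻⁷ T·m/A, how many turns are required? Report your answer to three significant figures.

A = πr² = π(2.780×10^-2 m)² = 2.428×10^-3 m².
From L = μ₀N²A/ℓ, N = √(Lℓ / (μ₀A)).
N = √[(2.520×10^-2)(0.514) / ((4π×10⁻⁷)×2.428×10^-3)] = √(4.245×10^6) ≈ 2060.4.

N ≈ 2060 turns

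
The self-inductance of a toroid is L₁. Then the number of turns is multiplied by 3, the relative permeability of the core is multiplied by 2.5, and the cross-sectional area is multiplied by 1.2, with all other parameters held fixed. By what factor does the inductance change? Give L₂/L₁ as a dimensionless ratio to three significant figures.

L₂/L₁ = 27.0

For a toroid, L ∝ μᵣN²A/R.
L₂/L₁ = (3)^2 × (2.5) × (1.2) = 27.0.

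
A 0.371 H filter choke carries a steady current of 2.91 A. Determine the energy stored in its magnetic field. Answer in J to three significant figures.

U ≈ 1.57 J

Stored magnetic energy: U = ½LI².
U = ½(0.371 H)(2.91 A)² = 1.571 J.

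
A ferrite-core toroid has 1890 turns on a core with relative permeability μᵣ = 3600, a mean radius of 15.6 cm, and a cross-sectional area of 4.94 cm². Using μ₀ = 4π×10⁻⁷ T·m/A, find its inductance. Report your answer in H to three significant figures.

For a thin toroid, L = μ₀μᵣN²A/(2πR).
L = (4π×10⁻⁷)(3600)(1890)²(4.940×10^-4) / (2π×0.156 m) = 8.144 H.

L ≈ 8.14 H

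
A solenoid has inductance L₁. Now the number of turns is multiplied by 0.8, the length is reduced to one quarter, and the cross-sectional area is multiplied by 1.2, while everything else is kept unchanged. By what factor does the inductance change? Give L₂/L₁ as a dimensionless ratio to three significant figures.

For a solenoid, L ∝ μᵣN²A/ℓ.
L₂/L₁ = (0.8)^2 × (0.25)^-1 × (1.2) = 3.07.

L₂/L₁ = 3.07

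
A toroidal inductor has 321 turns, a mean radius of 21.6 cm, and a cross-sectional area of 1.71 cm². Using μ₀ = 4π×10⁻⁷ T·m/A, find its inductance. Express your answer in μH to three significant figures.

For a thin toroid, L = μ₀N²A/(2πR).
L = (4π×10⁻⁷)(321)²(1.710×10^-4) / (2π×0.216 m) = 1.631×10^-5 H.

L ≈ 16.3 μH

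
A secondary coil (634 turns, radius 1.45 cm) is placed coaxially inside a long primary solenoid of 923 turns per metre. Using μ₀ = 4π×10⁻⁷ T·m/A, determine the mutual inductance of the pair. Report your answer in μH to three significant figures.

M ≈ 486 μH

The outer solenoid produces a uniform field B₁ = μ₀n₁I₁ across the inner coil,
so the flux linkage is N₂Φ = N₂B₁A₂ = μ₀n₁N₂A₂·I₁, giving M = μ₀n₁N₂A₂.
A₂ = πr² = π(1.450×10^-2 m)² = 6.605×10^-4 m².
M = (4π×10⁻⁷)(923)(634)(6.605×10^-4) = 4.857×10^-4 H.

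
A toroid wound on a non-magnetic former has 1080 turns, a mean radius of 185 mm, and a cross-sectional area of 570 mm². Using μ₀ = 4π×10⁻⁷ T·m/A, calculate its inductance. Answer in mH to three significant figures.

For a thin toroid, L = μ₀N²A/(2πR).
L = (4π×10⁻⁷)(1080)²(5.700×10^-4) / (2π×0.185 m) = 7.188×10^-4 H.

L ≈ 0.719 mH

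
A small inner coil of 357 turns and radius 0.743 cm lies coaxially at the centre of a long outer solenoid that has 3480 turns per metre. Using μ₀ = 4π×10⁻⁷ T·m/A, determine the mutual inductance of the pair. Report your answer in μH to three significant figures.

M ≈ 271 μH

The outer solenoid produces a uniform field B₁ = μ₀n₁I₁ across the inner coil,
so the flux linkage is N₂Φ = N₂B₁A₂ = μ₀n₁N₂A₂·I₁, giving M = μ₀n₁N₂A₂.
A₂ = πr² = π(7.430×10^-3 m)² = 1.734×10^-4 m².
M = (4π×10⁻⁷)(3480)(357)(1.734×10^-4) = 2.708×10^-4 H.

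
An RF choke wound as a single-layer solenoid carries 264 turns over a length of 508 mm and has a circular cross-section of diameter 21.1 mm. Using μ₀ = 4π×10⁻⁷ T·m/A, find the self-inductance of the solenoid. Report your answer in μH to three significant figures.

A = π(d/2)² = π(1.055×10^-2 m)² = 3.497×10^-4 m².
For a long solenoid, L = μ₀N²A/ℓ.
L = (4π×10⁻⁷)(264)²(3.497×10^-4)/(0.508 m) = 6.028×10^-5 H.

L ≈ 60.3 μH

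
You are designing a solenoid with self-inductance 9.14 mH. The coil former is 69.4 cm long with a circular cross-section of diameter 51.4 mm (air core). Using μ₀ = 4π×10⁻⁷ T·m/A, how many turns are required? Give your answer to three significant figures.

N ≈ 1560 turns

A = π(d/2)² = π(2.570×10^-2 m)² = 2.07499×10^-3 m².
From L = μ₀N²A/ℓ, N = √(Lℓ / (μ₀A)).
N = √[(9.140×10^-3)(0.694) / ((4π×10⁻⁷)×2.07499×10^-3)] = √(2.433×10^6) ≈ 1559.7.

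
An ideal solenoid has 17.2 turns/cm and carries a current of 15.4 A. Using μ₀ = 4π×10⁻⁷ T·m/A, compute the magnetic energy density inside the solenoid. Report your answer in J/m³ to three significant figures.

B = μ₀nI = (4π×10⁻⁷)(1.720×10^3)(15.4) = 3.329×10^-2 T.
u = B²/(2μ₀) = (3.329×10^-2)²/(2×4π×10⁻⁷) = 440.8 J/m³.

u ≈ 441 J/m³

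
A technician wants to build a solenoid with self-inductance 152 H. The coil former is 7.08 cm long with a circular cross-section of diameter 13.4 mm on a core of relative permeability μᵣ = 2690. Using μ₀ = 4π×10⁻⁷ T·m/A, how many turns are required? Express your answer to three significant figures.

N ≈ 4750 turns

A = π(d/2)² = π(6.700×10^-3 m)² = 1.410×10^-4 m².
From L = μ₀μᵣN²A/ℓ, N = √(Lℓ / (μ₀μᵣA)).
N = √[(152)(7.080×10^-2) / ((4π×10⁻⁷)(2690)×1.410×10^-4)] = √(2.257×10^7) ≈ 4751.2.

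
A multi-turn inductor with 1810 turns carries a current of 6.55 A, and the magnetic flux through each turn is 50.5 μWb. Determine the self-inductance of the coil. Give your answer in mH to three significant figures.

Self-inductance is defined by L = NΦ_B/I (flux linkage over current).
L = (1810)(5.050×10^-5 Wb)/(6.55 A) = 1.395×10^-2 H.

L ≈ 14.0 mH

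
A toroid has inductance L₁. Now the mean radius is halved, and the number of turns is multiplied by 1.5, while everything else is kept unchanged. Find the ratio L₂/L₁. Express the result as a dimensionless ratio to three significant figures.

L₂/L₁ = 4.50

For a toroid, L ∝ μᵣN²A/R.
L₂/L₁ = (0.5)^-1 × (1.5)^2 = 4.50.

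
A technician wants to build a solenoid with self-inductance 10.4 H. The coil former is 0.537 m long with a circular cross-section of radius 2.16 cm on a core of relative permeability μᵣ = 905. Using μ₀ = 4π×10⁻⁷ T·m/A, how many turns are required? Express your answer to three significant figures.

N ≈ 1830 turns

A = πr² = π(2.160×10^-2 m)² = 1.466×10^-3 m².
From L = μ₀μᵣN²A/ℓ, N = √(Lℓ / (μ₀μᵣA)).
N = √[(10.4)(0.537) / ((4π×10⁻⁷)(905)×1.466×10^-3)] = √(3.350×10^6) ≈ 1830.4.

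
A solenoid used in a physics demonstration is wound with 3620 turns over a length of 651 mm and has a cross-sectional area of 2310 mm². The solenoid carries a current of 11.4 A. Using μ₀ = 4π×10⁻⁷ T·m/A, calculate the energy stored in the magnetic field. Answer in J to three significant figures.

U ≈ 3.80 J

A = 2310 mm² = 2.310×10^-3 m².
L = μ₀N²A/ℓ = (4π×10⁻⁷)(3620)²(2.310×10^-3)/(0.651) = 5.843×10^-2 H.
U = ½LI² = ½(5.843×10^-2)(11.4)² = 3.797 J.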